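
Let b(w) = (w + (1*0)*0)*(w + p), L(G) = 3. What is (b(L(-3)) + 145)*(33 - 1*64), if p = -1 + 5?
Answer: -5146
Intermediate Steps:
p = 4
b(w) = w*(4 + w) (b(w) = (w + (1*0)*0)*(w + 4) = (w + 0*0)*(4 + w) = (w + 0)*(4 + w) = w*(4 + w))
(b(L(-3)) + 145)*(33 - 1*64) = (3*(4 + 3) + 145)*(33 - 1*64) = (3*7 + 145)*(33 - 64) = (21 + 145)*(-31) = 166*(-31) = -5146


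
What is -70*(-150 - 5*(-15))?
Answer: 5250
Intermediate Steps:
-70*(-150 - 5*(-15)) = -70*(-150 + 75) = -70*(-75) = 5250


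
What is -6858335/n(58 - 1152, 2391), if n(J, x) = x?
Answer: -6858335/2391 ≈ -2868.4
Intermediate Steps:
-6858335/n(58 - 1152, 2391) = -6858335/2391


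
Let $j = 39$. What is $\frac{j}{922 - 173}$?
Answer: $\frac{39}{749} \approx 0.052069$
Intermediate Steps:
$\frac{j}{922 - 173} = \frac{1}{922 - 173} \cdot 39 = \frac{1}{749} \cdot 39 = \frac{39}{749}$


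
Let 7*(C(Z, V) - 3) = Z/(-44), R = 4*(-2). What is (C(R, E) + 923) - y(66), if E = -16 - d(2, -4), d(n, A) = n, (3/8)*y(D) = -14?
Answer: 222536/231 ≈ 963.36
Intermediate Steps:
y(D) = -112/3 (y(D) = (8/3)*(-14) = -112/3)
E = -18 (E = -16 - 1*2 = -16 - 2 = -18)
R = -8
C(Z, V) = 3 - Z/308 (C(Z, V) = 3 + (Z/(-44))/7 = 3 + (Z*(-1/44))/7 = 3 + (-Z/44)/7 = 3 - Z/308)
(C(R, E) + 923) - y(66) = ((3 - 1/308*(-8)) + 923) - 1*(-112/3) = ((3 + 2/77) + 923) + 112/3 = (233/77 + 923) + 112/3 = 71304/77 + 112/3 = 222536/231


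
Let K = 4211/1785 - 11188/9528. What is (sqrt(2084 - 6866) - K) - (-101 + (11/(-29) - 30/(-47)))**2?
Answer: -8908252203649437/877665808670 + I*sqrt(4782) ≈ -10150.0 + 69.152*I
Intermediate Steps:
K = 559773/472430 (K = 4211*(1/1785) - 11188*1/9528 = 4211/1785 - 2797/2382 = 559773/472430 ≈ 1.1849)
(sqrt(2084 - 6866) - K) - (-101 + (11/(-29) - 30/(-47)))**2 = (sqrt(2084 - 6866) - 1*559773/472430) - (-101 + (11/(-29) - 30/(-47)))**2 = (sqrt(-4782) - 559773/472430) - (-101 + (11*(-1/29) - 30*(-1/47)))**2 = (I*sqrt(4782) - 559773/472430) - (-101 + (-11/29 + 30/47))**2 = (-559773/472430 + I*sqrt(4782)) - (-101 + 353/1363)**2 = (-559773/472430 + I*sqrt(4782)) - (-137310/1363)**2 = (-559773/472430 + I*sqrt(4782)) - 1*18854036100/1857769 = (-559773/472430 + I*sqrt(4782)) - 18854036100/1857769 = -8908252203649437/877665808670 + I*sqrt(4782)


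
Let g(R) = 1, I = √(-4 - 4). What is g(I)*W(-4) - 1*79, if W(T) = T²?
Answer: -63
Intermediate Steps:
I = 2*I*√2 (I = √(-8) = 2*I*√2 ≈ 2.8284*I)
g(I)*W(-4) - 1*79 = 1*(-4)² - 1*79 = 1*16 - 79 = 16 - 79 = -63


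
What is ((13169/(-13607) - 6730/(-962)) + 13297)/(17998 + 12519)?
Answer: 87067879465/199732757939 ≈ 0.43592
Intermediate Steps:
((13169/(-13607) - 6730/(-962)) + 13297)/(17998 + 12519) = ((13169*(-1/13607) - 6730*(-1/962)) + 13297)/30517 = ((-13169/13607 + 3365/481) + 13297)*(1/30517) = (39453266/6544967 + 13297)*(1/30517) = (87067879465/6544967)*(1/30517) = 87067879465/199732757939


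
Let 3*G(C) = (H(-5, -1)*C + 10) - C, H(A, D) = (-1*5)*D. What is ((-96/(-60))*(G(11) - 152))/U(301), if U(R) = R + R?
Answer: -536/1505 ≈ -0.35615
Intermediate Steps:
U(R) = 2*R
H(A, D) = -5*D
G(C) = 10/3 + 4*C/3 (G(C) = (((-5*(-1))*C + 10) - C)/3 = ((5*C + 10) - C)/3 = ((10 + 5*C) - C)/3 = (10 + 4*C)/3 = 10/3 + 4*C/3)
((-96/(-60))*(G(11) - 152))/U(301) = ((-96/(-60))*((10/3 + (4/3)*11) - 152))/((2*301)) = ((-96*(-1/60))*((10/3 + 44/3) - 152))/602 = (8*(18 - 152)/5)*(1/602) = ((8/5)*(-134))*(1/602) = -1072/5*1/602 = -536/1505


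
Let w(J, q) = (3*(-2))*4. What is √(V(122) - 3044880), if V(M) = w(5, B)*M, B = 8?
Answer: 8*I*√47622 ≈ 1745.8*I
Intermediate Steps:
w(J, q) = -24 (w(J, q) = -6*4 = -24)
V(M) = -24*M
√(V(122) - 3044880) = √(-24*122 - 3044880) = √(-2928 - 3044880) = √(-3047808) = 8*I*√47622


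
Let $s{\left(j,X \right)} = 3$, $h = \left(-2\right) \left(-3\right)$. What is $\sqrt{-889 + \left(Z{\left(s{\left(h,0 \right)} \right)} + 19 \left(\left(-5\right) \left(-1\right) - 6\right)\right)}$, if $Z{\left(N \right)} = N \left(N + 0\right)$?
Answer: $i \sqrt{899} \approx 29.983 i$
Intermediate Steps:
$h = 6$
$Z{\left(N \right)} = N^{2}$ ($Z{\left(N \right)} = N N = N^{2}$)
$\sqrt{-889 + \left(Z{\left(s{\left(h,0 \right)} \right)} + 19 \left(\left(-5\right) \left(-1\right) - 6\right)\right)} = \sqrt{-889 + \left(3^{2} + 19 \left(\left(-5\right) \left(-1\right) - 6\right)\right)} = \sqrt{-889 + \left(9 + 19 \left(5 - 6\right)\right)} = \sqrt{-889 + \left(9 + 19 \left(-1\right)\right)} = \sqrt{-889 + \left(9 - 19\right)} = \sqrt{-889 - 10} = \sqrt{-899} = i \sqrt{899}$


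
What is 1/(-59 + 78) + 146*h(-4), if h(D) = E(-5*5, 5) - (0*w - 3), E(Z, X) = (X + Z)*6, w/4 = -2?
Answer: -324557/19 ≈ -17082.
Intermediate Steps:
w = -8 (w = 4*(-2) = -8)
E(Z, X) = 6*X + 6*Z
h(D) = -117 (h(D) = (6*5 + 6*(-5*5)) - (0*(-8) - 3) = (30 + 6*(-25)) - (0 - 3) = (30 - 150) - 1*(-3) = -120 + 3 = -117)
1/(-59 + 78) + 146*h(-4) = 1/(-59 + 78) + 146*(-117) = 1/19 - 17082 = -324557/19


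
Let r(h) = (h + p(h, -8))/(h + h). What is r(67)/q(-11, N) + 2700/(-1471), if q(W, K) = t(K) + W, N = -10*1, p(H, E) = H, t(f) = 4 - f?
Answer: -6629/4413 ≈ -1.5022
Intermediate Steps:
r(h) = 1 (r(h) = (h + h)/(h + h) = (2*h)/((2*h)) = (2*h)*(1/(2*h)) = 1)
N = -10
q(W, K) = 4 + W - K (q(W, K) = (4 - K) + W = 4 + W - K)
r(67)/q(-11, N) + 2700/(-1471) = 1/(4 - 11 - 1*(-10)) + 2700/(-1471) = 1/(4 - 11 + 10) + 2700*(-1/1471) = 1/3 - 2700/1471 = 1*(⅓) - 2700/1471 = ⅓ - 2700/1471 = -6629/4413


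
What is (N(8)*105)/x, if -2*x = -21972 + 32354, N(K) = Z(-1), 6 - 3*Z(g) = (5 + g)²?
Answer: 350/5191 ≈ 0.067424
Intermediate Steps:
Z(g) = 2 - (5 + g)²/3
N(K) = -10/3 (N(K) = 2 - (5 - 1)²/3 = 2 - ⅓*4² = 2 - ⅓*16 = 2 - 16/3 = -10/3)
x = -5191 (x = -(-21972 + 32354)/2 = -½*10382 = -5191)
(N(8)*105)/x = -10/3*105/(-5191) = -350*(-1/5191) = 350/5191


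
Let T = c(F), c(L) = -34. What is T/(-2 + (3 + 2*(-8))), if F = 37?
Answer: 34/15 ≈ 2.2667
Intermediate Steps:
T = -34
T/(-2 + (3 + 2*(-8))) = -34/(-2 + (3 + 2*(-8))) = -34/(-2 + (3 - 16)) = -34/(-2 - 13) = -34/(-15) = -1/15*(-34) = 34/15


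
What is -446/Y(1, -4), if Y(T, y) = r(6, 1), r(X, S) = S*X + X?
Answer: -223/6 ≈ -37.167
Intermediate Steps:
r(X, S) = X + S*X
Y(T, y) = 12 (Y(T, y) = 6*(1 + 1) = 6*2 = 12)
-446/Y(1, -4) = -446/12 = -446*1/12 = -223/6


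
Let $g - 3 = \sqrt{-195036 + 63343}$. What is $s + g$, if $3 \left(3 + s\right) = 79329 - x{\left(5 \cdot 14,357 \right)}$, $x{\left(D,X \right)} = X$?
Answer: $26324 + i \sqrt{131693} \approx 26324.0 + 362.9 i$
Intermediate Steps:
$s = 26321$ ($s = -3 + \frac{79329 - 357}{3} = -3 + \frac{1}{3} \cdot 78972 = -3 + 26324 = 26321$)
$g = 3 + i \sqrt{131693}$ ($g = 3 + \sqrt{-195036 + 63343} = 3 + \sqrt{-131693} = 3 + i \sqrt{131693} \approx 3.0 + 362.9 i$)
$s + g = 26321 + \left(3 + i \sqrt{131693}\right) = 26324 + i \sqrt{131693}$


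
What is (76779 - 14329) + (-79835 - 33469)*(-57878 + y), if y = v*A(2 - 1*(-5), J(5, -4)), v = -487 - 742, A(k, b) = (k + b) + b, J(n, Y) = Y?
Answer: 6418620746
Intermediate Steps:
A(k, b) = k + 2*b (A(k, b) = (b + k) + b = k + 2*b)
v = -1229
y = 1229 (y = -1229*((2 - 1*(-5)) + 2*(-4)) = -1229*((2 + 5) - 8) = -1229*(7 - 8) = -1229*(-1) = 1229)
(76779 - 14329) + (-79835 - 33469)*(-57878 + y) = (76779 - 14329) + (-79835 - 33469)*(-57878 + 1229) = 62450 - 113304*(-56649) = 62450 + 6418558296 = 6418620746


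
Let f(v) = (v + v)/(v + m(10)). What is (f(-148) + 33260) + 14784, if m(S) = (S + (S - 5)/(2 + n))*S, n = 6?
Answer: 8024532/167 ≈ 48051.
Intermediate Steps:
m(S) = S*(-5/8 + 9*S/8) (m(S) = (S + (S - 5)/(2 + 6))*S = (S + (-5 + S)/8)*S = (S + (-5 + S)*(1/8))*S = (S + (-5/8 + S/8))*S = (-5/8 + 9*S/8)*S = S*(-5/8 + 9*S/8))
f(v) = 2*v/(425/4 + v) (f(v) = (v + v)/(v + (1/8)*10*(-5 + 9*10)) = (2*v)/(v + (1/8)*10*(-5 + 90)) = (2*v)/(v + (1/8)*10*85) = (2*v)/(v + 425/4) = (2*v)/(425/4 + v) = 2*v/(425/4 + v))
(f(-148) + 33260) + 14784 = (8*(-148)/(425 + 4*(-148)) + 33260) + 14784 = (8*(-148)/(425 - 592) + 33260) + 14784 = (8*(-148)/(-167) + 33260) + 14784 = (8*(-148)*(-1/167) + 33260) + 14784 = (1184/167 + 33260) + 14784 = 5555604/167 + 14784 = 8024532/167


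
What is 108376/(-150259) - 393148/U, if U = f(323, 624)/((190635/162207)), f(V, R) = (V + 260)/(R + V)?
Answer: -154561210094328284/205934708991 ≈ -7.5054e+5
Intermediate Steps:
f(V, R) = (260 + V)/(R + V)
U = 31522227/60177115 (U = ((260 + 323)/(624 + 323))/((190635/162207)) = (583/947)/((190635*(1/162207))) = ((1/947)*583)/(63545/54069) = (583/947)*(54069/63545) = 31522227/60177115 ≈ 0.52382)
108376/(-150259) - 393148/U = 108376/(-150259) - 393148/31522227/60177115 = 108376*(-1/150259) - 393148*60177115/31522227 = -4712/6533 - 23658512408020/31522227 = -154561210094328284/205934708991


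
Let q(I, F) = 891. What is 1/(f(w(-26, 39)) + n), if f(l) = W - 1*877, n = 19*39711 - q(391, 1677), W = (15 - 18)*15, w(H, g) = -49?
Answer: 1/752696 ≈ 1.3286e-6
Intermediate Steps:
W = -45 (W = -3*15 = -45)
n = 753618 (n = 19*39711 - 1*891 = 754509 - 891 = 753618)
f(l) = -922 (f(l) = -45 - 1*877 = -45 - 877 = -922)
1/(f(w(-26, 39)) + n) = 1/(-922 + 753618) = 1/752696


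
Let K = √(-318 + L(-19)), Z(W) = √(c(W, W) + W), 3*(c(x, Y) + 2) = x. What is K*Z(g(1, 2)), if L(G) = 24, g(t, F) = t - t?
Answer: -14*√3 ≈ -24.249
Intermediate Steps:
g(t, F) = 0
c(x, Y) = -2 + x/3
Z(W) = √(-2 + 4*W/3) (Z(W) = √((-2 + W/3) + W) = √(-2 + 4*W/3))
K = 7*I*√6 (K = √(-318 + 24) = √(-294) = 7*I*√6 ≈ 17.146*I)
K*Z(g(1, 2)) = (7*I*√6)*(√(-18 + 12*0)/3) = (7*I*√6)*(√(-18 + 0)/3) = (7*I*√6)*(√(-18)/3) = (7*I*√6)*((3*I*√2)/3) = (7*I*√6)*(I*√2) = -14*√3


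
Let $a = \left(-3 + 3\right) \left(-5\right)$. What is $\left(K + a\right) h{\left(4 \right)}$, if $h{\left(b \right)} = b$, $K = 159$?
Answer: $636$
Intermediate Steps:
$a = 0$ ($a = 0 \left(-5\right) = 0$)
$\left(K + a\right) h{\left(4 \right)} = \left(159 + 0\right) 4 = 159 \cdot 4 = 636$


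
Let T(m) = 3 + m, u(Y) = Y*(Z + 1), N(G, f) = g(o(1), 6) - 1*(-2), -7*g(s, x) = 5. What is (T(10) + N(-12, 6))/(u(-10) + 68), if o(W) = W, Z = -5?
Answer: 25/189 ≈ 0.13228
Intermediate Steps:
g(s, x) = -5/7 (g(s, x) = -⅐*5 = -5/7)
N(G, f) = 9/7 (N(G, f) = -5/7 - 1*(-2) = -5/7 + 2 = 9/7)
u(Y) = -4*Y (u(Y) = Y*(-5 + 1) = Y*(-4) = -4*Y)
(T(10) + N(-12, 6))/(u(-10) + 68) = ((3 + 10) + 9/7)/(-4*(-10) + 68) = (13 + 9/7)/(40 + 68) = (100/7)/108 = (100/7)*(1/108) = 25/189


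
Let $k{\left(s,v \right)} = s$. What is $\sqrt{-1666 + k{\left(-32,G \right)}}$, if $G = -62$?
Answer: $i \sqrt{1698} \approx 41.207 i$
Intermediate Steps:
$\sqrt{-1666 + k{\left(-32,G \right)}} = \sqrt{-1666 - 32} = \sqrt{-1698} = i \sqrt{1698}$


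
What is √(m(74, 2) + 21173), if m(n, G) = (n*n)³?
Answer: √164206511349 ≈ 4.0522e+5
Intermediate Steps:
m(n, G) = n⁶ (m(n, G) = (n²)³ = n⁶)
√(m(74, 2) + 21173) = √(74⁶ + 21173) = √(164206490176 + 21173) = √164206511349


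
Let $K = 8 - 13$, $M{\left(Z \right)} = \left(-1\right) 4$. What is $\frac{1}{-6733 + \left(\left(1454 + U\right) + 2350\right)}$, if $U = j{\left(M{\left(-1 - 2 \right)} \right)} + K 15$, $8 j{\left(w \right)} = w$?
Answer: $- \frac{2}{6009} \approx -0.00033283$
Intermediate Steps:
$M{\left(Z \right)} = -4$
$j{\left(w \right)} = \frac{w}{8}$
$K = -5$ ($K = 8 - 13 = -5$)
$U = - \frac{151}{2}$ ($U = \frac{1}{8} \left(-4\right) - 75 = - \frac{1}{2} - 75 = - \frac{151}{2} \approx -75.5$)
$\frac{1}{-6733 + \left(\left(1454 + U\right) + 2350\right)} = \frac{1}{-6733 + \left(\left(1454 - \frac{151}{2}\right) + 2350\right)} = \frac{1}{-6733 + \left(\frac{2757}{2} + 2350\right)} = \frac{1}{-6733 + \frac{7457}{2}} = \frac{1}{- \frac{6009}{2}} = - \frac{2}{6009}$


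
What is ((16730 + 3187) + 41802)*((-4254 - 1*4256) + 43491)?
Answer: 2158992339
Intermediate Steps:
((16730 + 3187) + 41802)*((-4254 - 1*4256) + 43491) = (19917 + 41802)*((-4254 - 4256) + 43491) = 61719*(-8510 + 43491) = 61719*34981 = 2158992339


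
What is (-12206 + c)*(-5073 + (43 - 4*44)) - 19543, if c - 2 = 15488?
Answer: -17116047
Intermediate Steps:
c = 15490 (c = 2 + 15488 = 15490)
(-12206 + c)*(-5073 + (43 - 4*44)) - 19543 = (-12206 + 15490)*(-5073 + (43 - 4*44)) - 19543 = 3284*(-5073 + (43 - 176)) - 19543 = 3284*(-5073 - 133) - 19543 = 3284*(-5206) - 19543 = -17096504 - 19543 = -17116047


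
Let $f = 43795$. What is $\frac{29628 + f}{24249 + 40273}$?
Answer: $\frac{73423}{64522} \approx 1.138$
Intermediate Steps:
$\frac{29628 + f}{24249 + 40273} = \frac{29628 + 43795}{24249 + 40273} = \frac{73423}{64522}$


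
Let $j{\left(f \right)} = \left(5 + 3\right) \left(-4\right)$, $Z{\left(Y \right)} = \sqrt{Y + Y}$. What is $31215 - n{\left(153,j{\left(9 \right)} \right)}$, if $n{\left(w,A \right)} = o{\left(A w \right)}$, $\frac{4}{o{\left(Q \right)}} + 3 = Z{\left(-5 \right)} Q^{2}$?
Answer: $\frac{59787132050394410449}{1915333399019523} + \frac{10653696 i \sqrt{10}}{638444466339841} \approx 31215.0 + 5.2769 \cdot 10^{-8} i$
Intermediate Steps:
$Z{\left(Y \right)} = \sqrt{2} \sqrt{Y}$ ($Z{\left(Y \right)} = \sqrt{2 Y} = \sqrt{2} \sqrt{Y}$)
$j{\left(f \right)} = -32$ ($j{\left(f \right)} = 8 \left(-4\right) = -32$)
$o{\left(Q \right)} = \frac{4}{-3 + i \sqrt{10} Q^{2}}$ ($o{\left(Q \right)} = \frac{4}{-3 + \sqrt{2} \sqrt{-5} Q^{2}} = \frac{4}{-3 + \sqrt{2} i \sqrt{5} Q^{2}} = \frac{4}{-3 + i \sqrt{10} Q^{2}}$)
$n{\left(w,A \right)} = \frac{4}{-3 + i \sqrt{10} A^{2} w^{2}}$ ($n{\left(w,A \right)} = \frac{4}{-3 + i \sqrt{10} \left(A w\right)^{2}} = \frac{4}{-3 + i \sqrt{10} A^{2} w^{2}}$)
$31215 - n{\left(153,j{\left(9 \right)} \right)} = 31215 - \frac{4}{-3 + i \sqrt{10} \left(-32\right)^{2} \cdot 153^{2}} = 31215 - \frac{4}{-3 + i \sqrt{10} \cdot 1024 \cdot 23409} = 31215 - \frac{4}{-3 + 23970816 i \sqrt{10}}$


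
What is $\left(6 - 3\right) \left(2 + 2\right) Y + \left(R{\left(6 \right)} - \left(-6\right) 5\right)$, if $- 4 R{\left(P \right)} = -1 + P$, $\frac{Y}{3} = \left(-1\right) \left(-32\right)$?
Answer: $\frac{4723}{4} \approx 1180.8$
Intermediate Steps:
$Y = 96$ ($Y = 3 \left(\left(-1\right) \left(-32\right)\right) = 3 \cdot 32 = 96$)
$R{\left(P \right)} = \frac{1}{4} - \frac{P}{4}$ ($R{\left(P \right)} = - \frac{-1 + P}{4} = \frac{1}{4} - \frac{P}{4}$)
$\left(6 - 3\right) \left(2 + 2\right) Y + \left(R{\left(6 \right)} - \left(-6\right) 5\right) = \left(6 - 3\right) \left(2 + 2\right) 96 + \left(\left(\frac{1}{4} - \frac{3}{2}\right) - \left(-6\right) 5\right) = \left(6 - 3\right) 4 \cdot 96 + \left(\left(\frac{1}{4} - \frac{3}{2}\right) - -30\right) = 3 \cdot 4 \cdot 96 + \left(- \frac{5}{4} + 30\right) = 12 \cdot 96 + \frac{115}{4} = 1152 + \frac{115}{4} = \frac{4723}{4}$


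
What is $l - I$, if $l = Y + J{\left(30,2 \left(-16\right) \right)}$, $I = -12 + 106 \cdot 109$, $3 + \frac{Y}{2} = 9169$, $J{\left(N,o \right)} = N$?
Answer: $6820$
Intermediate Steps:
$Y = 18332$ ($Y = -6 + 2 \cdot 9169 = -6 + 18338 = 18332$)
$I = 11542$ ($I = -12 + 11554 = 11542$)
$l = 18362$ ($l = 18332 + 30 = 18362$)
$l - I = 18362 - 11542 = 6820$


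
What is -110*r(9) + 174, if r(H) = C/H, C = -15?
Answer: 1072/3 ≈ 357.33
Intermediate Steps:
r(H) = -15/H
-110*r(9) + 174 = -(-1650)/9 + 174 = -110*(-5/3) + 174 = 550/3 + 174 = 1072/3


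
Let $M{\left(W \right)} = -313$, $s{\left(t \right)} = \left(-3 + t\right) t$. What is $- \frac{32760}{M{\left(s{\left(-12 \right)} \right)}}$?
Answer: $\frac{32760}{313} \approx 104.66$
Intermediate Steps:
$s{\left(t \right)} = t \left(-3 + t\right)$
$- \frac{32760}{M{\left(s{\left(-12 \right)} \right)}} = - \frac{32760}{-313} = \left(-32760\right) \left(- \frac{1}{313}\right) = \frac{32760}{313}$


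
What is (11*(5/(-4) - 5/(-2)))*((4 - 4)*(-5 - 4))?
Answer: 0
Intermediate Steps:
(11*(5/(-4) - 5/(-2)))*((4 - 4)*(-5 - 4)) = (11*(5*(-¼) - 5*(-½)))*(0*(-9)) = (11*(-5/4 + 5/2))*0 = (11*(5/4))*0 = (55/4)*0 = 0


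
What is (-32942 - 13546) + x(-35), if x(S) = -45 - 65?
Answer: -46598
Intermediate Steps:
x(S) = -110
(-32942 - 13546) + x(-35) = (-32942 - 13546) - 110 = -46488 - 110 = -46598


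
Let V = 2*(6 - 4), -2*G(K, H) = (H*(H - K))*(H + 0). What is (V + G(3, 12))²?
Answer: 414736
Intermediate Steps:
G(K, H) = -H²*(H - K)/2 (G(K, H) = -H*(H - K)*(H + 0)/2 = -H*(H - K)*H/2 = -H²*(H - K)/2)
V = 4 (V = 2*2 = 4)
(V + G(3, 12))² = (4 + (½)*12²*(3 - 1*12))² = (4 + (½)*144*(3 - 12))² = (4 + (½)*144*(-9))² = (4 - 648)² = (-644)² = 414736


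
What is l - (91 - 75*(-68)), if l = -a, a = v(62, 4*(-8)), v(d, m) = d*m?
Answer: -3207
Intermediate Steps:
a = -1984 (a = 62*(4*(-8)) = 62*(-32) = -1984)
l = 1984 (l = -1*(-1984) = 1984)
l - (91 - 75*(-68)) = 1984 - (91 - 75*(-68)) = 1984 - (91 + 5100) = 1984 - 1*5191 = 1984 - 5191 = -3207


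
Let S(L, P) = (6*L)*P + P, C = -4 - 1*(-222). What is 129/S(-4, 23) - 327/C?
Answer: -1845/1058 ≈ -1.7439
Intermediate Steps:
C = 218 (C = -4 + 222 = 218)
S(L, P) = P + 6*L*P (S(L, P) = 6*L*P + P = P + 6*L*P)
129/S(-4, 23) - 327/C = 129/((23*(1 + 6*(-4)))) - 327/218 = 129/((23*(1 - 24))) - 327*1/218 = 129/((23*(-23))) - 3/2 = 129/(-529) - 3/2 = 129*(-1/529) - 3/2 = -129/529 - 3/2 = -1845/1058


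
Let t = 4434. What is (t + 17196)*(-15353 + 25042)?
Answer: 209573070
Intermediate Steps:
(t + 17196)*(-15353 + 25042) = (4434 + 17196)*(-15353 + 25042) = 21630*9689 = 209573070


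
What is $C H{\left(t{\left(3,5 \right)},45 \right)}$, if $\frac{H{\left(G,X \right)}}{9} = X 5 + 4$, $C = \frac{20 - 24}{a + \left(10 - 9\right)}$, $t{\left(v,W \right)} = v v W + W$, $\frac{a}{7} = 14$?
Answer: $- \frac{916}{11} \approx -83.273$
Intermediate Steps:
$a = 98$ ($a = 7 \cdot 14 = 98$)
$t{\left(v,W \right)} = W + W v^{2}$ ($t{\left(v,W \right)} = v^{2} W + W = W v^{2} + W = W + W v^{2}$)
$C = - \frac{4}{99}$ ($C = \frac{20 - 24}{98 + \left(10 - 9\right)} = - \frac{4}{98 + 1} = - \frac{4}{99} \approx -0.040404$)
$H{\left(G,X \right)} = 36 + 45 X$ ($H{\left(G,X \right)} = 9 \left(X 5 + 4\right) = 9 \left(5 X + 4\right) = 9 \left(4 + 5 X\right) = 36 + 45 X$)
$C H{\left(t{\left(3,5 \right)},45 \right)} = - \frac{4 \left(36 + 45 \cdot 45\right)}{99} = - \frac{4 \left(36 + 2025\right)}{99} = \left(- \frac{4}{99}\right) 2061 = - \frac{916}{11}$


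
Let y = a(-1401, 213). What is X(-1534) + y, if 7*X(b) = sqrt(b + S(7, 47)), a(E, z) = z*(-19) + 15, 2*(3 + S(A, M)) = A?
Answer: -4032 + I*sqrt(6134)/14 ≈ -4032.0 + 5.5943*I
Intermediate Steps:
S(A, M) = -3 + A/2
a(E, z) = 15 - 19*z (a(E, z) = -19*z + 15 = 15 - 19*z)
y = -4032 (y = 15 - 19*213 = 15 - 4047 = -4032)
X(b) = sqrt(1/2 + b)/7 (X(b) = sqrt(b + (-3 + (1/2)*7))/7 = sqrt(b + (-3 + 7/2))/7 = sqrt(b + 1/2)/7 = sqrt(1/2 + b)/7)
X(-1534) + y = sqrt(2 + 4*(-1534))/14 - 4032 = sqrt(2 - 6136)/14 - 4032 = sqrt(-6134)/14 - 4032 = (I*sqrt(6134))/14 - 4032 = I*sqrt(6134)/14 - 4032 = -4032 + I*sqrt(6134)/14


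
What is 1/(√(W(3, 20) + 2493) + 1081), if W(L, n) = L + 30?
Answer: 1081/1166035 - √2526/1166035 ≈ 0.00088397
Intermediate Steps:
W(L, n) = 30 + L
1/(√(W(3, 20) + 2493) + 1081) = 1/(√((30 + 3) + 2493) + 1081) = 1/(√(33 + 2493) + 1081) = 1/(√2526 + 1081) = 1/(1081 + √2526)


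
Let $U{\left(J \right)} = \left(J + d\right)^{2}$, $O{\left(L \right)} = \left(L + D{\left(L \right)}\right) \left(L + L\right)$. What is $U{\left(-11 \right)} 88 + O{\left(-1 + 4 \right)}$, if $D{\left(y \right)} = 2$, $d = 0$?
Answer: $10678$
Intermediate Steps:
$O{\left(L \right)} = 2 L \left(2 + L\right)$ ($O{\left(L \right)} = \left(L + 2\right) \left(L + L\right) = \left(2 + L\right) 2 L = 2 L \left(2 + L\right)$)
$U{\left(J \right)} = J^{2}$ ($U{\left(J \right)} = \left(J + 0\right)^{2} = J^{2}$)
$U{\left(-11 \right)} 88 + O{\left(-1 + 4 \right)} = \left(-11\right)^{2} \cdot 88 + 2 \left(-1 + 4\right) \left(2 + \left(-1 + 4\right)\right) = 121 \cdot 88 + 2 \cdot 3 \left(2 + 3\right) = 10648 + 2 \cdot 3 \cdot 5 = 10648 + 30 = 10678$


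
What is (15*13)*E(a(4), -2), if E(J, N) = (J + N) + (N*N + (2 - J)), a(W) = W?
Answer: 780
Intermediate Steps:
E(J, N) = 2 + N + N² (E(J, N) = (J + N) + (N² + (2 - J)) = (J + N) + (2 + N² - J) = 2 + N + N²)
(15*13)*E(a(4), -2) = (15*13)*(2 - 2 + (-2)²) = 195*(2 - 2 + 4) = 195*4 = 780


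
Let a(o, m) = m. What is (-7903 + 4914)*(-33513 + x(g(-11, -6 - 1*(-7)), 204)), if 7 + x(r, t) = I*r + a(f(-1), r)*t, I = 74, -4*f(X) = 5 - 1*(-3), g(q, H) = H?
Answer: 99360338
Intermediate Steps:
f(X) = -2 (f(X) = -(5 - 1*(-3))/4 = -(5 + 3)/4 = -¼*8 = -2)
x(r, t) = -7 + 74*r + r*t (x(r, t) = -7 + (74*r + r*t) = -7 + 74*r + r*t)
(-7903 + 4914)*(-33513 + x(g(-11, -6 - 1*(-7)), 204)) = (-7903 + 4914)*(-33513 + (-7 + 74*(-6 - 1*(-7)) + (-6 - 1*(-7))*204)) = -2989*(-33513 + (-7 + 74*(-6 + 7) + (-6 + 7)*204)) = -2989*(-33513 + (-7 + 74*1 + 1*204)) = -2989*(-33513 + (-7 + 74 + 204)) = -2989*(-33513 + 271) = -2989*(-33242) = 99360338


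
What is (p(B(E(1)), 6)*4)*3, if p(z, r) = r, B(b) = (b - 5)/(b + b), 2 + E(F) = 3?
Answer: 72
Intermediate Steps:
E(F) = 1 (E(F) = -2 + 3 = 1)
B(b) = (-5 + b)/(2*b) (B(b) = (-5 + b)/((2*b)) = (-5 + b)*(1/(2*b)) = (-5 + b)/(2*b))
(p(B(E(1)), 6)*4)*3 = (6*4)*3 = 24*3 = 72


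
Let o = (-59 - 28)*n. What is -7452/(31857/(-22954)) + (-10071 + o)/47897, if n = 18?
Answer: 2730854927889/508618243 ≈ 5369.2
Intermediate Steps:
o = -1566 (o = (-59 - 28)*18 = -87*18 = -1566)
-7452/(31857/(-22954)) + (-10071 + o)/47897 = -7452/(31857/(-22954)) + (-10071 - 1566)/47897 = -7452/(31857*(-1/22954)) - 11637*1/47897 = -7452/(-31857/22954) - 11637/47897 = -7452*(-22954/31857) - 11637/47897 = 57017736/10619 - 11637/47897 = 2730854927889/508618243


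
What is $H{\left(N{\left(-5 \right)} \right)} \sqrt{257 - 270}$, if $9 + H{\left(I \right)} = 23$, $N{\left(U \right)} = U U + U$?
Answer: $14 i \sqrt{13} \approx 50.478 i$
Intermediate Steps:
$N{\left(U \right)} = U + U^{2}$ ($N{\left(U \right)} = U^{2} + U = U + U^{2}$)
$H{\left(I \right)} = 14$ ($H{\left(I \right)} = -9 + 23 = 14$)
$H{\left(N{\left(-5 \right)} \right)} \sqrt{257 - 270} = 14 \sqrt{257 - 270} = 14 \sqrt{-13} = 14 i \sqrt{13}$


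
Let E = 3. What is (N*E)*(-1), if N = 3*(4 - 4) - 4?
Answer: 12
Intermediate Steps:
N = -4 (N = 3*0 - 4 = 0 - 4 = -4)
(N*E)*(-1) = -4*3*(-1) = -12*(-1) = 12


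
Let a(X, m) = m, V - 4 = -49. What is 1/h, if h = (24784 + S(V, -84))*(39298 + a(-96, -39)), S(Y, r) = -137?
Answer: 1/967616573 ≈ 1.0335e-9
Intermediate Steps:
V = -45 (V = 4 - 49 = -45)
h = 967616573 (h = (24784 - 137)*(39298 - 39) = 24647*39259 = 967616573)
1/h = 1/967616573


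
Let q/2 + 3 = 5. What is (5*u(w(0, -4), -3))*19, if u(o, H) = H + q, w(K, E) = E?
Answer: 95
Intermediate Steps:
q = 4 (q = -6 + 2*5 = -6 + 10 = 4)
u(o, H) = 4 + H (u(o, H) = H + 4 = 4 + H)
(5*u(w(0, -4), -3))*19 = (5*(4 - 3))*19 = (5*1)*19 = 5*19 = 95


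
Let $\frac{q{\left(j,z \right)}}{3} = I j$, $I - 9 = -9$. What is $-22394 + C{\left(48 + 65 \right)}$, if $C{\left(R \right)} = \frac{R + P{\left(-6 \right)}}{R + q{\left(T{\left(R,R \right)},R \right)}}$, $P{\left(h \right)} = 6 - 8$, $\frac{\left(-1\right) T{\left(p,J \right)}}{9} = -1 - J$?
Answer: $- \frac{2530411}{113} \approx -22393.0$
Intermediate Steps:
$T{\left(p,J \right)} = 9 + 9 J$ ($T{\left(p,J \right)} = - 9 \left(-1 - J\right) = 9 + 9 J$)
$I = 0$ ($I = 9 - 9 = 0$)
$P{\left(h \right)} = -2$ ($P{\left(h \right)} = 6 - 8 = -2$)
$q{\left(j,z \right)} = 0$ ($q{\left(j,z \right)} = 3 \cdot 0 j = 3 \cdot 0 = 0$)
$C{\left(R \right)} = \frac{-2 + R}{R}$ ($C{\left(R \right)} = \frac{R - 2}{R + 0} = \frac{-2 + R}{R}$)
$-22394 + C{\left(48 + 65 \right)} = -22394 + \frac{-2 + \left(48 + 65\right)}{48 + 65} = -22394 + \frac{-2 + 113}{113} = -22394 + \frac{1}{113} \cdot 111 = -22394 + \frac{111}{113} = - \frac{2530411}{113}$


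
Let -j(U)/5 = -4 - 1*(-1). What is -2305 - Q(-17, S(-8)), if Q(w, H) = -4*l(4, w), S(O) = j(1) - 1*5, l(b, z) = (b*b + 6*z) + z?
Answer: -2717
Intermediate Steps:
l(b, z) = b**2 + 7*z (l(b, z) = (b**2 + 6*z) + z = b**2 + 7*z)
j(U) = 15 (j(U) = -5*(-4 - 1*(-1)) = -5*(-4 + 1) = -5*(-3) = 15)
S(O) = 10 (S(O) = 15 - 1*5 = 15 - 5 = 10)
Q(w, H) = -64 - 28*w (Q(w, H) = -4*(4**2 + 7*w) = -4*(16 + 7*w) = -64 - 28*w)
-2305 - Q(-17, S(-8)) = -2305 - (-64 - 28*(-17)) = -2305 - (-64 + 476) = -2305 - 1*412 = -2305 - 412 = -2717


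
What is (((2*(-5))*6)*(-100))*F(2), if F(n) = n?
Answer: 12000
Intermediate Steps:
(((2*(-5))*6)*(-100))*F(2) = (((2*(-5))*6)*(-100))*2 = (-10*6*(-100))*2 = -60*(-100)*2 = 6000*2 = 12000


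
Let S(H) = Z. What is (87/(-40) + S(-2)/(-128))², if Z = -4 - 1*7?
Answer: 1787569/409600 ≈ 4.3642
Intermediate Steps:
Z = -11 (Z = -4 - 7 = -11)
S(H) = -11
(87/(-40) + S(-2)/(-128))² = (87/(-40) - 11/(-128))² = (87*(-1/40) - 11*(-1/128))² = (-87/40 + 11/128)² = (-1337/640)² = 1787569/409600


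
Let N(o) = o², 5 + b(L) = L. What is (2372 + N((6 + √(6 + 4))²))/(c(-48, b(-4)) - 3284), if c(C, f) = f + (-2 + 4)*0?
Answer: -5928/3293 - 1104*√10/3293 ≈ -2.8604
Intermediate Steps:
b(L) = -5 + L
c(C, f) = f (c(C, f) = f + 2*0 = f + 0 = f)
(2372 + N((6 + √(6 + 4))²))/(c(-48, b(-4)) - 3284) = (2372 + ((6 + √(6 + 4))²)²)/((-5 - 4) - 3284) = (2372 + ((6 + √10)²)²)/(-9 - 3284) = (2372 + (6 + √10)⁴)/(-3293) = (2372 + (6 + √10)⁴)*(-1/3293) = -2372/3293 - (6 + √10)⁴/3293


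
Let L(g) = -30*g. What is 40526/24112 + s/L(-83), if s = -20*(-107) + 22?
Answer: 38259971/15009720 ≈ 2.5490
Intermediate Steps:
s = 2162 (s = 2140 + 22 = 2162)
40526/24112 + s/L(-83) = 40526/24112 + 2162/((-30*(-83))) = 40526*(1/24112) + 2162/2490 = 20263/12056 + 2162*(1/2490) = 20263/12056 + 1081/1245 = 38259971/15009720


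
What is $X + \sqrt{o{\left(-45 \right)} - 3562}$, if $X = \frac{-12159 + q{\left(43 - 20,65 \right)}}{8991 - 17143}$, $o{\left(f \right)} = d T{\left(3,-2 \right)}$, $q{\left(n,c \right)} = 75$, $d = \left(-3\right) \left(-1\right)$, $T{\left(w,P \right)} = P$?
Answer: $\frac{3021}{2038} + 4 i \sqrt{223} \approx 1.4823 + 59.733 i$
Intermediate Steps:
$d = 3$
$o{\left(f \right)} = -6$ ($o{\left(f \right)} = 3 \left(-2\right) = -6$)
$X = \frac{3021}{2038}$ ($X = \frac{-12159 + 75}{8991 - 17143} = - \frac{12084}{-8152} = \left(-12084\right) \left(- \frac{1}{8152}\right) = \frac{3021}{2038} \approx 1.4823$)
$X + \sqrt{o{\left(-45 \right)} - 3562} = \frac{3021}{2038} + \sqrt{-6 - 3562} = \frac{3021}{2038} + \sqrt{-3568} = \frac{3021}{2038} + 4 i \sqrt{223}$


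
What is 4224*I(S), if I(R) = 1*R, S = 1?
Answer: 4224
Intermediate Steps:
I(R) = R
4224*I(S) = 4224*1 = 4224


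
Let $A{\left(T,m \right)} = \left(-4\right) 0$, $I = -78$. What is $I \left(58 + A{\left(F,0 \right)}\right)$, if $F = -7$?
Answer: $-4524$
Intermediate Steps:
$A{\left(T,m \right)} = 0$
$I \left(58 + A{\left(F,0 \right)}\right) = - 78 \left(58 + 0\right) = \left(-78\right) 58 = -4524$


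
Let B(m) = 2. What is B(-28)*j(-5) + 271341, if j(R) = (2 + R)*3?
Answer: 271323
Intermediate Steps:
j(R) = 6 + 3*R
B(-28)*j(-5) + 271341 = 2*(6 + 3*(-5)) + 271341 = 2*(6 - 15) + 271341 = 2*(-9) + 271341 = -18 + 271341 = 271323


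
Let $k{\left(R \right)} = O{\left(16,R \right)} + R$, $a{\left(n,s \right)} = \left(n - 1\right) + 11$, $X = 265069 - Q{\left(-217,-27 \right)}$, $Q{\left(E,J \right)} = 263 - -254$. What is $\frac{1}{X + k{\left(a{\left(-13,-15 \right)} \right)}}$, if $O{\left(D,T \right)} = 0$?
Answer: $\frac{1}{264549} \approx 3.78 \cdot 10^{-6}$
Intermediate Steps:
$Q{\left(E,J \right)} = 517$ ($Q{\left(E,J \right)} = 263 + 254 = 517$)
$X = 264552$ ($X = 265069 - 517 = 264552$)
$a{\left(n,s \right)} = 10 + n$ ($a{\left(n,s \right)} = \left(-1 + n\right) + 11 = 10 + n$)
$k{\left(R \right)} = R$ ($k{\left(R \right)} = 0 + R = R$)
$\frac{1}{X + k{\left(a{\left(-13,-15 \right)} \right)}} = \frac{1}{264552 + \left(10 - 13\right)} = \frac{1}{264552 - 3} = \frac{1}{264549}$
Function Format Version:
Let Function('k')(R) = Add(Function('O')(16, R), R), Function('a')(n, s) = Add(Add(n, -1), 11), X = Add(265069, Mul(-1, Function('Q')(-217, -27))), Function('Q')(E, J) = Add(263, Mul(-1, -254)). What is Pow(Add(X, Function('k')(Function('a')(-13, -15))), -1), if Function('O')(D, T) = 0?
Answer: Rational(1, 264549) ≈ 3.7800e-6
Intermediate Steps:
Function('Q')(E, J) = 517 (Function('Q')(E, J) = Add(263, 254) = 517)
X = 264552 (X = Add(265069, Mul(-1, 517)) = Add(265069, -517) = 264552)
Function('a')(n, s) = Add(10, n) (Function('a')(n, s) = Add(Add(-1, n), 11) = Add(10, n))
Function('k')(R) = R (Function('k')(R) = Add(0, R) = R)
Pow(Add(X, Function('k')(Function('a')(-13, -15))), -1) = Pow(Add(264552, Add(10, -13)), -1) = Pow(Add(264552, -3), -1) = Pow(264549, -1) = Rational(1, 264549)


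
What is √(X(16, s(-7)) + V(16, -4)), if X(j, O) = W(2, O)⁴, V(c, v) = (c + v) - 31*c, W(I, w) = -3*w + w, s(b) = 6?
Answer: 2*√5063 ≈ 142.31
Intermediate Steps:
W(I, w) = -2*w
V(c, v) = v - 30*c
X(j, O) = 16*O⁴ (X(j, O) = (-2*O)⁴ = 16*O⁴)
√(X(16, s(-7)) + V(16, -4)) = √(16*6⁴ + (-4 - 30*16)) = √(16*1296 + (-4 - 480)) = √(20736 - 484) = √20252 = 2*√5063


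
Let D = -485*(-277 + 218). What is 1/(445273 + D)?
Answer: 1/473888 ≈ 2.1102e-6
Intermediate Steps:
D = 28615 (D = -485*(-59) = 28615)
1/(445273 + D) = 1/(445273 + 28615) = 1/473888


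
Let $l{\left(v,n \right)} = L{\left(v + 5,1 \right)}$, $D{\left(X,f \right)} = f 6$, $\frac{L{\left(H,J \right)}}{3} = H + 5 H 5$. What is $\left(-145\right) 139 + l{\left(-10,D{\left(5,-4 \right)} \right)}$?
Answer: $-20545$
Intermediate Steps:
$L{\left(H,J \right)} = 78 H$ ($L{\left(H,J \right)} = 3 \left(H + 5 H 5\right) = 3 \left(H + 25 H\right) = 3 \cdot 26 H = 78 H$)
$D{\left(X,f \right)} = 6 f$
$l{\left(v,n \right)} = 390 + 78 v$ ($l{\left(v,n \right)} = 78 \left(v + 5\right) = 78 \left(5 + v\right) = 390 + 78 v$)
$\left(-145\right) 139 + l{\left(-10,D{\left(5,-4 \right)} \right)} = \left(-145\right) 139 + \left(390 + 78 \left(-10\right)\right) = -20155 + \left(390 - 780\right) = -20155 - 390 = -20545$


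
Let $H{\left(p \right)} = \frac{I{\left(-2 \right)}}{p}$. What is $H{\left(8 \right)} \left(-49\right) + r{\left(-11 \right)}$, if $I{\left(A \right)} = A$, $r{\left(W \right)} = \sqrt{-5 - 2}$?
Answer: $\frac{49}{4} + i \sqrt{7} \approx 12.25 + 2.6458 i$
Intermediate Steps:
$r{\left(W \right)} = i \sqrt{7}$ ($r{\left(W \right)} = \sqrt{-7} = i \sqrt{7}$)
$H{\left(p \right)} = - \frac{2}{p}$
$H{\left(8 \right)} \left(-49\right) + r{\left(-11 \right)} = - \frac{2}{8} \left(-49\right) + i \sqrt{7} = \left(-2\right) \frac{1}{8} \left(-49\right) + i \sqrt{7} = \left(- \frac{1}{4}\right) \left(-49\right) + i \sqrt{7} = \frac{49}{4} + i \sqrt{7}$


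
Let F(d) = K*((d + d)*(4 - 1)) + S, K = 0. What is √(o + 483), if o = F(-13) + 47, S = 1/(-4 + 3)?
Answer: 23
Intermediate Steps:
S = -1 (S = 1/(-1) = -1)
F(d) = -1 (F(d) = 0*((d + d)*(4 - 1)) - 1 = 0*((2*d)*3) - 1 = 0*(6*d) - 1 = 0 - 1 = -1)
o = 46 (o = -1 + 47 = 46)
√(o + 483) = √(46 + 483) = √529 = 23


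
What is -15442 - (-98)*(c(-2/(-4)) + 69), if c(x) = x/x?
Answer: -8582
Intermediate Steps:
c(x) = 1
-15442 - (-98)*(c(-2/(-4)) + 69) = -15442 - (-98)*(1 + 69) = -15442 - (-98)*70 = -15442 - 1*(-6860) = -15442 + 6860 = -8582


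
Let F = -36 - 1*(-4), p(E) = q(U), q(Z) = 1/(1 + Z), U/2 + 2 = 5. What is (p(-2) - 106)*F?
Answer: 23712/7 ≈ 3387.4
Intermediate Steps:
U = 6 (U = -4 + 2*5 = -4 + 10 = 6)
p(E) = ⅐ (p(E) = 1/(1 + 6) = 1/7 = ⅐)
F = -32 (F = -36 + 4 = -32)
(p(-2) - 106)*F = (⅐ - 106)*(-32) = -741/7*(-32) = 23712/7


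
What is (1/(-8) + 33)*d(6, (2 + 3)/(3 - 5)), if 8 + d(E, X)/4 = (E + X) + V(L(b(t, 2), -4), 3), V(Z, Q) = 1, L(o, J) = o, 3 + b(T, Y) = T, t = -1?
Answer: -1841/4 ≈ -460.25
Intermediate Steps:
b(T, Y) = -3 + T
d(E, X) = -28 + 4*E + 4*X (d(E, X) = -32 + 4*((E + X) + 1) = -32 + 4*(1 + E + X) = -32 + (4 + 4*E + 4*X) = -28 + 4*E + 4*X)
(1/(-8) + 33)*d(6, (2 + 3)/(3 - 5)) = (1/(-8) + 33)*(-28 + 4*6 + 4*((2 + 3)/(3 - 5))) = (-⅛ + 33)*(-28 + 24 + 4*(5/(-2))) = 263*(-28 + 24 + 4*(5*(-½)))/8 = 263*(-28 + 24 + 4*(-5/2))/8 = 263*(-28 + 24 - 10)/8 = (263/8)*(-14) = -1841/4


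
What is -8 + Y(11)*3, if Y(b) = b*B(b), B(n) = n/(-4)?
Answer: -395/4 ≈ -98.750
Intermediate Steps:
B(n) = -n/4 (B(n) = n*(-¼) = -n/4)
Y(b) = -b²/4 (Y(b) = b*(-b/4) = -b²/4)
-8 + Y(11)*3 = -8 - ¼*11²*3 = -8 - ¼*121*3 = -8 - 121/4*3 = -8 - 363/4 = -395/4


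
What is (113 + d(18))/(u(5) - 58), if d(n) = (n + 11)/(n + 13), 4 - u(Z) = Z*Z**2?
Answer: -3532/5549 ≈ -0.63651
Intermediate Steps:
u(Z) = 4 - Z**3 (u(Z) = 4 - Z*Z**2 = 4 - Z**3)
d(n) = (11 + n)/(13 + n)
(113 + d(18))/(u(5) - 58) = (113 + (11 + 18)/(13 + 18))/((4 - 1*5**3) - 58) = (113 + 29/31)/((4 - 1*125) - 58) = (113 + (1/31)*29)/((4 - 125) - 58) = (113 + 29/31)/(-121 - 58) = (3532/31)/(-179) = (3532/31)*(-1/179) = -3532/5549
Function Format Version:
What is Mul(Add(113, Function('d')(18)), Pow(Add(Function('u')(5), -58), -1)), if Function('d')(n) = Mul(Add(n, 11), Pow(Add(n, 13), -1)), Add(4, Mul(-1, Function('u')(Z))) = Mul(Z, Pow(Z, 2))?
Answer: Rational(-3532, 5549) ≈ -0.63651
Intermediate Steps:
Function('u')(Z) = Add(4, Mul(-1, Pow(Z, 3))) (Function('u')(Z) = Add(4, Mul(-1, Mul(Z, Pow(Z, 2)))) = Add(4, Mul(-1, Pow(Z, 3))))
Function('d')(n) = Mul(Pow(Add(13, n), -1), Add(11, n)) (Function('d')(n) = Mul(Add(11, n), Pow(Add(13, n), -1)) = Mul(Pow(Add(13, n), -1), Add(11, n)))
Mul(Add(113, Function('d')(18)), Pow(Add(Function('u')(5), -58), -1)) = Mul(Add(113, Mul(Pow(Add(13, 18), -1), Add(11, 18))), Pow(Add(Add(4, Mul(-1, Pow(5, 3))), -58), -1)) = Mul(Add(113, Mul(Pow(31, -1), 29)), Pow(Add(Add(4, Mul(-1, 125)), -58), -1)) = Mul(Add(113, Mul(Rational(1, 31), 29)), Pow(Add(Add(4, -125), -58), -1)) = Mul(Add(113, Rational(29, 31)), Pow(Add(-121, -58), -1)) = Mul(Rational(3532, 31), Pow(-179, -1)) = Mul(Rational(3532, 31), Rational(-1, 179)) = Rational(-3532, 5549)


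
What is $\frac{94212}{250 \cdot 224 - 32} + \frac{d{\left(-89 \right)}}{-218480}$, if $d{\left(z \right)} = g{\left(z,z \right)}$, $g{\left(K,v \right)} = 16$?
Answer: $\frac{107200741}{63686920} \approx 1.6832$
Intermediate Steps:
$d{\left(z \right)} = 16$
$\frac{94212}{250 \cdot 224 - 32} + \frac{d{\left(-89 \right)}}{-218480} = \frac{94212}{250 \cdot 224 - 32} + \frac{16}{-218480} = \frac{94212}{56000 - 32} + 16 \left(- \frac{1}{218480}\right) = \frac{94212}{55968} - \frac{1}{13655} = 94212 \cdot \frac{1}{55968} - \frac{1}{13655} = \frac{7851}{4664} - \frac{1}{13655} = \frac{107200741}{63686920}$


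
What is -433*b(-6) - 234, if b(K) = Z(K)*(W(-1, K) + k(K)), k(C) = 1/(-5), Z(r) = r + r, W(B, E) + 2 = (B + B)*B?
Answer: -6366/5 ≈ -1273.2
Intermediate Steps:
W(B, E) = -2 + 2*B**2 (W(B, E) = -2 + (B + B)*B = -2 + (2*B)*B = -2 + 2*B**2)
Z(r) = 2*r
k(C) = -1/5 (k(C) = 1*(-1/5) = -1/5)
b(K) = -2*K/5 (b(K) = (2*K)*((-2 + 2*(-1)**2) - 1/5) = (2*K)*((-2 + 2*1) - 1/5) = (2*K)*((-2 + 2) - 1/5) = (2*K)*(0 - 1/5) = (2*K)*(-1/5) = -2*K/5)
-433*b(-6) - 234 = -(-866)*(-6)/5 - 234 = -433*12/5 - 234 = -5196/5 - 234 = -6366/5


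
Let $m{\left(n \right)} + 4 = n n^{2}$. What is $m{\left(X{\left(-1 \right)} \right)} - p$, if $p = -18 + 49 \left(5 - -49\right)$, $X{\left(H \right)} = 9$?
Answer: $-1903$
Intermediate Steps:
$m{\left(n \right)} = -4 + n^{3}$ ($m{\left(n \right)} = -4 + n n^{2} = -4 + n^{3}$)
$p = 2628$ ($p = -18 + 49 \left(5 + 49\right) = -18 + 49 \cdot 54 = -18 + 2646 = 2628$)
$m{\left(X{\left(-1 \right)} \right)} - p = \left(-4 + 9^{3}\right) - 2628 = \left(-4 + 729\right) - 2628 = 725 - 2628 = -1903$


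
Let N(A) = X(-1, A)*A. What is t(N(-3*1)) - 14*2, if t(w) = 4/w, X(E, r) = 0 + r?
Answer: -248/9 ≈ -27.556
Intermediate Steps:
X(E, r) = r
N(A) = A**2 (N(A) = A*A = A**2)
t(N(-3*1)) - 14*2 = 4/((-3*1)**2) - 14*2 = 4/((-3)**2) - 28 = 4/9 - 28 = -248/9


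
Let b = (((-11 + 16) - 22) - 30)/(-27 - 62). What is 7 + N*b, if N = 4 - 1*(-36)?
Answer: 2503/89 ≈ 28.124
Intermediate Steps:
N = 40 (N = 4 + 36 = 40)
b = 47/89 (b = ((5 - 22) - 30)/(-89) = (-17 - 30)*(-1/89) = -47*(-1/89) = 47/89 ≈ 0.52809)
7 + N*b = 7 + 40*(47/89) = 7 + 1880/89 = 2503/89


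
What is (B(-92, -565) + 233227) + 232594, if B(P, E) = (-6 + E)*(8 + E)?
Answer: 783868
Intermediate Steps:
(B(-92, -565) + 233227) + 232594 = ((-48 + (-565)² + 2*(-565)) + 233227) + 232594 = ((-48 + 319225 - 1130) + 233227) + 232594 = (318047 + 233227) + 232594 = 551274 + 232594 = 783868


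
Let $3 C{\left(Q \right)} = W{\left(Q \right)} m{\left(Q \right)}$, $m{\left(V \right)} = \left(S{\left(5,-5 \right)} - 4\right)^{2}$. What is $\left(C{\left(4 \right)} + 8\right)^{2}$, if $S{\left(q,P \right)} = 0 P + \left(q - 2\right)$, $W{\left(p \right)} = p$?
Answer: $\frac{784}{9} \approx 87.111$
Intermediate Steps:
$S{\left(q,P \right)} = -2 + q$ ($S{\left(q,P \right)} = 0 + \left(q - 2\right) = 0 + \left(-2 + q\right) = -2 + q$)
$m{\left(V \right)} = 1$ ($m{\left(V \right)} = \left(\left(-2 + 5\right) - 4\right)^{2} = \left(3 - 4\right)^{2} = \left(-1\right)^{2} = 1$)
$C{\left(Q \right)} = \frac{Q}{3}$ ($C{\left(Q \right)} = \frac{Q 1}{3} = \frac{Q}{3}$)
$\left(C{\left(4 \right)} + 8\right)^{2} = \left(\frac{1}{3} \cdot 4 + 8\right)^{2} = \left(\frac{4}{3} + 8\right)^{2} = \left(\frac{28}{3}\right)^{2} = \frac{784}{9}$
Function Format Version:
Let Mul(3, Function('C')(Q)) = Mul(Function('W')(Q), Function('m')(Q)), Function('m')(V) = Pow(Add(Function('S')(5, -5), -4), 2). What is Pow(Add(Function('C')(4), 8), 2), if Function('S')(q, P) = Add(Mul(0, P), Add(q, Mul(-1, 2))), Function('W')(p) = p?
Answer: Rational(784, 9) ≈ 87.111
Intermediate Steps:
Function('S')(q, P) = Add(-2, q) (Function('S')(q, P) = Add(0, Add(q, -2)) = Add(0, Add(-2, q)) = Add(-2, q))
Function('m')(V) = 1 (Function('m')(V) = Pow(Add(Add(-2, 5), -4), 2) = Pow(Add(3, -4), 2) = Pow(-1, 2) = 1)
Function('C')(Q) = Mul(Rational(1, 3), Q) (Function('C')(Q) = Mul(Rational(1, 3), Mul(Q, 1)) = Mul(Rational(1, 3), Q))
Pow(Add(Function('C')(4), 8), 2) = Pow(Add(Mul(Rational(1, 3), 4), 8), 2) = Pow(Add(Rational(4, 3), 8), 2) = Pow(Rational(28, 3), 2) = Rational(784, 9)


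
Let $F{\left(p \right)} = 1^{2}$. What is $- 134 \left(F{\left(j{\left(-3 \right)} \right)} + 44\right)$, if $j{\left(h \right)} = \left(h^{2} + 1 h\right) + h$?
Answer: $-6030$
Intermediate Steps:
$j{\left(h \right)} = h^{2} + 2 h$ ($j{\left(h \right)} = \left(h^{2} + h\right) + h = \left(h + h^{2}\right) + h = h^{2} + 2 h$)
$F{\left(p \right)} = 1$
$- 134 \left(F{\left(j{\left(-3 \right)} \right)} + 44\right) = - 134 \left(1 + 44\right) = \left(-134\right) 45 = -6030$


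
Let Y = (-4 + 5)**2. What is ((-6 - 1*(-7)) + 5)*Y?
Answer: 6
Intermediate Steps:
Y = 1 (Y = 1**2 = 1)
((-6 - 1*(-7)) + 5)*Y = ((-6 - 1*(-7)) + 5)*1 = ((-6 + 7) + 5)*1 = (1 + 5)*1 = 6*1 = 6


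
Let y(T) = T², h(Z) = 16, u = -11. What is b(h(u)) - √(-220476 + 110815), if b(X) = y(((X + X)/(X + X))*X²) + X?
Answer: 65552 - I*√109661 ≈ 65552.0 - 331.15*I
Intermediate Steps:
b(X) = X + X⁴ (b(X) = (((X + X)/(X + X))*X²)² + X = (((2*X)/((2*X)))*X²)² + X = (((2*X)*(1/(2*X)))*X²)² + X = (1*X²)² + X = (X²)² + X = X⁴ + X = X + X⁴)
b(h(u)) - √(-220476 + 110815) = (16 + 16⁴) - √(-220476 + 110815) = (16 + 65536) - √(-109661) = 65552 - I*√109661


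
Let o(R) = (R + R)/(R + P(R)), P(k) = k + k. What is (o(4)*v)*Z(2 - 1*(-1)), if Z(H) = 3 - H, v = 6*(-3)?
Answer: 0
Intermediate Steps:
P(k) = 2*k
v = -18
o(R) = 2/3 (o(R) = (R + R)/(R + 2*R) = (2*R)/((3*R)) = (2*R)*(1/(3*R)) = 2/3)
(o(4)*v)*Z(2 - 1*(-1)) = ((2/3)*(-18))*(3 - (2 - 1*(-1))) = -12*(3 - (2 + 1)) = -12*(3 - 1*3) = -12*(3 - 3) = -12*0 = 0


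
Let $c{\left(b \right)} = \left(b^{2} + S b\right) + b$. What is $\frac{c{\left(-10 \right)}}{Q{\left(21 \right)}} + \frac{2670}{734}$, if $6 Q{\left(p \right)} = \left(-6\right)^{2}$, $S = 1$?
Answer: $\frac{18685}{1101} \approx 16.971$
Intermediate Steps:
$Q{\left(p \right)} = 6$ ($Q{\left(p \right)} = \frac{\left(-6\right)^{2}}{6} = \frac{1}{6} \cdot 36 = 6$)
$c{\left(b \right)} = b^{2} + 2 b$ ($c{\left(b \right)} = \left(b^{2} + 1 b\right) + b = \left(b^{2} + b\right) + b = \left(b + b^{2}\right) + b = b^{2} + 2 b$)
$\frac{c{\left(-10 \right)}}{Q{\left(21 \right)}} + \frac{2670}{734} = \frac{\left(-10\right) \left(2 - 10\right)}{6} + \frac{2670}{734} = \left(-10\right) \left(-8\right) \frac{1}{6} + 2670 \cdot \frac{1}{734} = 80 \cdot \frac{1}{6} + \frac{1335}{367} = \frac{40}{3} + \frac{1335}{367} = \frac{18685}{1101}$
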